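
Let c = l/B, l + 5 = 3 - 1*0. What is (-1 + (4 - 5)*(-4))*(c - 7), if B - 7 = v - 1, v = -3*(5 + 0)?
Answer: -61/3 ≈ -20.333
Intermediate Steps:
v = -15 (v = -3*5 = -15)
B = -9 (B = 7 + (-15 - 1) = 7 - 16 = -9)
l = -2 (l = -5 + (3 - 1*0) = -5 + (3 + 0) = -5 + 3 = -2)
c = 2/9 (c = -2/(-9) = -2*(-⅑) = 2/9 ≈ 0.22222)
(-1 + (4 - 5)*(-4))*(c - 7) = (-1 + (4 - 5)*(-4))*(2/9 - 7) = (-1 - 1*(-4))*(-61/9) = (-1 + 4)*(-61/9) = 3*(-61/9) = -61/3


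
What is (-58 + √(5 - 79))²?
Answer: (58 - I*√74)² ≈ 3290.0 - 997.87*I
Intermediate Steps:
(-58 + √(5 - 79))² = (-58 + √(-74))² = (-58 + I*√74)²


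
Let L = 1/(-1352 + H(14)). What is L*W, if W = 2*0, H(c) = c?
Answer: 0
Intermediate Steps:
W = 0
L = -1/1338 (L = 1/(-1352 + 14) = 1/(-1338) = -1/1338 ≈ -0.00074738)
L*W = -1/1338*0 = 0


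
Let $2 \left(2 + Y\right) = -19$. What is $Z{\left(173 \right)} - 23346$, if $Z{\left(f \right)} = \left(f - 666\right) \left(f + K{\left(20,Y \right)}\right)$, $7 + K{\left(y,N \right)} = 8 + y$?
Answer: $-118988$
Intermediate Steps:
$Y = - \frac{23}{2}$ ($Y = -2 + \frac{1}{2} \left(-19\right) = -2 - \frac{19}{2} = - \frac{23}{2} \approx -11.5$)
$K{\left(y,N \right)} = 1 + y$ ($K{\left(y,N \right)} = -7 + \left(8 + y\right) = 1 + y$)
$Z{\left(f \right)} = \left(-666 + f\right) \left(21 + f\right)$ ($Z{\left(f \right)} = \left(f - 666\right) \left(f + \left(1 + 20\right)\right) = \left(-666 + f\right) \left(f + 21\right) = \left(-666 + f\right) \left(21 + f\right)$)
$Z{\left(173 \right)} - 23346 = \left(-13986 + 173^{2} - 111585\right) - 23346 = \left(-13986 + 29929 - 111585\right) - 23346 = -95642 - 23346 = -118988$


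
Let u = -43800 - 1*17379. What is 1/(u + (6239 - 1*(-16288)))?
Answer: -1/38652 ≈ -2.5872e-5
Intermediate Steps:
u = -61179 (u = -43800 - 17379 = -61179)
1/(u + (6239 - 1*(-16288))) = 1/(-61179 + (6239 - 1*(-16288))) = 1/(-61179 + (6239 + 16288)) = 1/(-61179 + 22527) = 1/(-38652) = -1/38652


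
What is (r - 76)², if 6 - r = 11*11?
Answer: 36481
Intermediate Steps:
r = -115 (r = 6 - 11*11 = 6 - 1*121 = 6 - 121 = -115)
(r - 76)² = (-115 - 76)² = (-191)² = 36481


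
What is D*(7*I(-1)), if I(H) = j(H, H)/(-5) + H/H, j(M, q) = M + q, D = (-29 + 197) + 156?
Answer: 15876/5 ≈ 3175.2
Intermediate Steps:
D = 324 (D = 168 + 156 = 324)
I(H) = 1 - 2*H/5 (I(H) = (H + H)/(-5) + H/H = (2*H)*(-1/5) + 1 = -2*H/5 + 1 = 1 - 2*H/5)
D*(7*I(-1)) = 324*(7*(1 - 2/5*(-1))) = 324*(7*(1 + 2/5)) = 324*(7*(7/5)) = 324*(49/5) = 15876/5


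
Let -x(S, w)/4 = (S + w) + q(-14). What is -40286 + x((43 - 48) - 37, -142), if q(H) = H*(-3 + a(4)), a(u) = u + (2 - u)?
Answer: -39606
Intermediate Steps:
a(u) = 2
q(H) = -H (q(H) = H*(-3 + 2) = H*(-1) = -H)
x(S, w) = -56 - 4*S - 4*w (x(S, w) = -4*((S + w) - 1*(-14)) = -4*((S + w) + 14) = -4*(14 + S + w) = -56 - 4*S - 4*w)
-40286 + x((43 - 48) - 37, -142) = -40286 + (-56 - 4*((43 - 48) - 37) - 4*(-142)) = -40286 + (-56 - 4*(-5 - 37) + 568) = -40286 + (-56 - 4*(-42) + 568) = -40286 + (-56 + 168 + 568) = -40286 + 680 = -39606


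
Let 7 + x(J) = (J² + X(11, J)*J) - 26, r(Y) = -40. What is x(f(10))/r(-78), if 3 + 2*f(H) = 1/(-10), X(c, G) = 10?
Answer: 18439/16000 ≈ 1.1524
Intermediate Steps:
f(H) = -31/20 (f(H) = -3/2 + (½)/(-10) = -3/2 + (½)*(-⅒) = -3/2 - 1/20 = -31/20)
x(J) = -33 + J² + 10*J (x(J) = -7 + ((J² + 10*J) - 26) = -7 + (-26 + J² + 10*J) = -33 + J² + 10*J)
x(f(10))/r(-78) = (-33 + (-31/20)² + 10*(-31/20))/(-40) = (-33 + 961/400 - 31/2)*(-1/40) = -18439/400*(-1/40) = 18439/16000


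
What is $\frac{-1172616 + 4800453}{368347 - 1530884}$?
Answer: $- \frac{3627837}{1162537} \approx -3.1206$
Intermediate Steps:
$\frac{-1172616 + 4800453}{368347 - 1530884} = \frac{3627837}{-1162537} = 3627837 \left(- \frac{1}{1162537}\right) = - \frac{3627837}{1162537}$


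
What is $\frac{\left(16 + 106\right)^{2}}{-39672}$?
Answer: $- \frac{3721}{9918} \approx -0.37518$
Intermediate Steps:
$\frac{\left(16 + 106\right)^{2}}{-39672} = 122^{2} \left(- \frac{1}{39672}\right) = 14884 \left(- \frac{1}{39672}\right) = - \frac{3721}{9918}$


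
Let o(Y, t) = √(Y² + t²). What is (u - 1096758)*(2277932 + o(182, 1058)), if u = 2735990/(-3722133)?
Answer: -547009442900212784/218949 - 8164563761608*√288122/3722133 ≈ -2.4995e+12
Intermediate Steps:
u = -2735990/3722133 (u = 2735990*(-1/3722133) = -2735990/3722133 ≈ -0.73506)
(u - 1096758)*(2277932 + o(182, 1058)) = (-2735990/3722133 - 1096758)*(2277932 + √(182² + 1058²)) = -4082281880804*(2277932 + √(33124 + 1119364))/3722133 = -4082281880804*(2277932 + √1152488)/3722133 = -4082281880804*(2277932 + 2*√288122)/3722133 = -547009442900212784/218949 - 8164563761608*√288122/3722133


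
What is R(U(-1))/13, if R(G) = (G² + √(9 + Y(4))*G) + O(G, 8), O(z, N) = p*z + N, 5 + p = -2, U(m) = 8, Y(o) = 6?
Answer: 16/13 + 8*√15/13 ≈ 3.6141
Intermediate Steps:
p = -7 (p = -5 - 2 = -7)
O(z, N) = N - 7*z (O(z, N) = -7*z + N = N - 7*z)
R(G) = 8 + G² - 7*G + G*√15 (R(G) = (G² + √(9 + 6)*G) + (8 - 7*G) = (G² + √15*G) + (8 - 7*G) = (G² + G*√15) + (8 - 7*G) = 8 + G² - 7*G + G*√15)
R(U(-1))/13 = (8 + 8² - 7*8 + 8*√15)/13 = (8 + 64 - 56 + 8*√15)*(1/13) = (16 + 8*√15)*(1/13) = 16/13 + 8*√15/13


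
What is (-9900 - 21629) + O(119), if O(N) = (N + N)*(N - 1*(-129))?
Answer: 27495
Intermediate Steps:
O(N) = 2*N*(129 + N) (O(N) = (2*N)*(N + 129) = (2*N)*(129 + N) = 2*N*(129 + N))
(-9900 - 21629) + O(119) = (-9900 - 21629) + 2*119*(129 + 119) = -31529 + 2*119*248 = -31529 + 59024 = 27495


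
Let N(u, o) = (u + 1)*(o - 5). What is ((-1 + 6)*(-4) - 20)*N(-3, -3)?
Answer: -640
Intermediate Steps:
N(u, o) = (1 + u)*(-5 + o)
((-1 + 6)*(-4) - 20)*N(-3, -3) = ((-1 + 6)*(-4) - 20)*(-5 - 3 - 5*(-3) - 3*(-3)) = (5*(-4) - 20)*(-5 - 3 + 15 + 9) = (-20 - 20)*16 = -40*16 = -640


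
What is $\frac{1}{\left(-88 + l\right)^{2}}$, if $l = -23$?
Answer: $\frac{1}{12321} \approx 8.1162 \cdot 10^{-5}$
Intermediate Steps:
$\frac{1}{\left(-88 + l\right)^{2}} = \frac{1}{\left(-88 - 23\right)^{2}} = \frac{1}{\left(-111\right)^{2}} = \frac{1}{12321}$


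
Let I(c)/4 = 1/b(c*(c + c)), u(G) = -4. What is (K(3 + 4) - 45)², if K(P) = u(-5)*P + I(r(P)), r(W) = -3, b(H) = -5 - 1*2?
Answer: 265225/49 ≈ 5412.8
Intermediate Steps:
b(H) = -7 (b(H) = -5 - 2 = -7)
I(c) = -4/7 (I(c) = 4/(-7) = 4*(-⅐) = -4/7)
K(P) = -4/7 - 4*P (K(P) = -4*P - 4/7 = -4/7 - 4*P)
(K(3 + 4) - 45)² = ((-4/7 - 4*(3 + 4)) - 45)² = ((-4/7 - 4*7) - 45)² = ((-4/7 - 28) - 45)² = (-200/7 - 45)² = (-515/7)² = 265225/49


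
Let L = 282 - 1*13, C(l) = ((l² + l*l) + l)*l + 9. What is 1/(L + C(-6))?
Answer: -1/118 ≈ -0.0084746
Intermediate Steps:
C(l) = 9 + l*(l + 2*l²) (C(l) = ((l² + l²) + l)*l + 9 = (2*l² + l)*l + 9 = (l + 2*l²)*l + 9 = l*(l + 2*l²) + 9 = 9 + l*(l + 2*l²))
L = 269 (L = 282 - 13 = 269)
1/(L + C(-6)) = 1/(269 + (9 + (-6)² + 2*(-6)³)) = 1/(269 + (9 + 36 + 2*(-216))) = 1/(269 + (9 + 36 - 432)) = 1/(269 - 387) = 1/(-118) = -1/118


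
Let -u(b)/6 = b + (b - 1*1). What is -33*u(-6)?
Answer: -2574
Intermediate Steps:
u(b) = 6 - 12*b (u(b) = -6*(b + (b - 1*1)) = -6*(b + (b - 1)) = -6*(b + (-1 + b)) = -6*(-1 + 2*b) = 6 - 12*b)
-33*u(-6) = -33*(6 - 12*(-6)) = -33*(6 + 72) = -33*78 = -2574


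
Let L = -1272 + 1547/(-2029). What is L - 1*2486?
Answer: -7626529/2029 ≈ -3758.8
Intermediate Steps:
L = -2582435/2029 (L = -1272 + 1547*(-1/2029) = -1272 - 1547/2029 = -2582435/2029 ≈ -1272.8)
L - 1*2486 = -2582435/2029 - 1*2486 = -2582435/2029 - 2486 = -7626529/2029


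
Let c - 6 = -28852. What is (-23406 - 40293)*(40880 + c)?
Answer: -766553766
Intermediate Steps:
c = -28846 (c = 6 - 28852 = -28846)
(-23406 - 40293)*(40880 + c) = (-23406 - 40293)*(40880 - 28846) = -63699*12034 = -766553766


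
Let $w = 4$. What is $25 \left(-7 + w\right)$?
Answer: $-75$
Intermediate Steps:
$25 \left(-7 + w\right) = 25 \left(-7 + 4\right) = 25 \left(-3\right) = -75$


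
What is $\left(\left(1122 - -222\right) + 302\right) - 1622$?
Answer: $24$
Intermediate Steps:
$\left(\left(1122 - -222\right) + 302\right) - 1622 = \left(\left(1122 + 222\right) + 302\right) - 1622 = \left(1344 + 302\right) - 1622 = 1646 - 1622 = 24$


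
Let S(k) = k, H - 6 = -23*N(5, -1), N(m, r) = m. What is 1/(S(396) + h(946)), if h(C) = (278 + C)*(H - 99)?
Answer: -1/254196 ≈ -3.9340e-6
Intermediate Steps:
H = -109 (H = 6 - 23*5 = 6 - 115 = -109)
h(C) = -57824 - 208*C (h(C) = (278 + C)*(-109 - 99) = (278 + C)*(-208) = -57824 - 208*C)
1/(S(396) + h(946)) = 1/(396 + (-57824 - 208*946)) = 1/(396 + (-57824 - 196768)) = 1/(396 - 254592) = 1/(-254196) = -1/254196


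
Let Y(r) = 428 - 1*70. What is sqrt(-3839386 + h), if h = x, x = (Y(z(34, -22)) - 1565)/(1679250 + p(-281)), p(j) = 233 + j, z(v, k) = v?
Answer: I*sqrt(1202887891607675462)/559734 ≈ 1959.4*I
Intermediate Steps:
Y(r) = 358 (Y(r) = 428 - 70 = 358)
x = -1207/1679202 (x = (358 - 1565)/(1679250 + (233 - 281)) = -1207/(1679250 - 48) = -1207/1679202 ≈ -0.00071879)
h = -1207/1679202 ≈ -0.00071879
sqrt(-3839386 + h) = sqrt(-3839386 - 1207/1679202) = sqrt(-6447104651179/1679202) = I*sqrt(1202887891607675462)/559734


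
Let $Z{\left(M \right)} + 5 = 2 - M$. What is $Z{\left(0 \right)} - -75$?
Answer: $72$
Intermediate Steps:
$Z{\left(M \right)} = -3 - M$ ($Z{\left(M \right)} = -5 - \left(-2 + M\right) = -3 - M$)
$Z{\left(0 \right)} - -75 = \left(-3 - 0\right) - -75 = \left(-3 + 0\right) + 75 = -3 + 75 = 72$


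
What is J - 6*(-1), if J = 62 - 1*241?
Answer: -173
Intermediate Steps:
J = -179 (J = 62 - 241 = -179)
J - 6*(-1) = -179 - 6*(-1) = -179 + 6 = -173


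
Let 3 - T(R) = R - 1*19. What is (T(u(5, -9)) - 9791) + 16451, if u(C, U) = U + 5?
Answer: 6686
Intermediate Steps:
u(C, U) = 5 + U
T(R) = 22 - R (T(R) = 3 - (R - 1*19) = 3 - (R - 19) = 3 - (-19 + R) = 3 + (19 - R) = 22 - R)
(T(u(5, -9)) - 9791) + 16451 = ((22 - (5 - 9)) - 9791) + 16451 = ((22 - 1*(-4)) - 9791) + 16451 = ((22 + 4) - 9791) + 16451 = (26 - 9791) + 16451 = -9765 + 16451 = 6686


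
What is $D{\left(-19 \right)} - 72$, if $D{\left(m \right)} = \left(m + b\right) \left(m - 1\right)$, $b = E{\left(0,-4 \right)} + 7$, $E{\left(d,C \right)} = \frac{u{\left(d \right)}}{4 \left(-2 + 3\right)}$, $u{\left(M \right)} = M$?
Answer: $168$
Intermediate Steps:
$E{\left(d,C \right)} = \frac{d}{4}$ ($E{\left(d,C \right)} = \frac{d}{4 \left(-2 + 3\right)} = \frac{d}{4 \cdot 1} = \frac{d}{4}$)
$b = 7$ ($b = \frac{1}{4} \cdot 0 + 7 = 0 + 7 = 7$)
$D{\left(m \right)} = \left(-1 + m\right) \left(7 + m\right)$ ($D{\left(m \right)} = \left(m + 7\right) \left(m - 1\right) = \left(7 + m\right) \left(-1 + m\right) = \left(-1 + m\right) \left(7 + m\right)$)
$D{\left(-19 \right)} - 72 = \left(-7 + \left(-19\right)^{2} + 6 \left(-19\right)\right) - 72 = \left(-7 + 361 - 114\right) - 72 = 240 - 72 = 168$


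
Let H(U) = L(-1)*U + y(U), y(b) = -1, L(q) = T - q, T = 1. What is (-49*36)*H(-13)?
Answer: 47628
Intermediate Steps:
L(q) = 1 - q
H(U) = -1 + 2*U (H(U) = (1 - 1*(-1))*U - 1 = (1 + 1)*U - 1 = 2*U - 1 = -1 + 2*U)
(-49*36)*H(-13) = (-49*36)*(-1 + 2*(-13)) = -1764*(-1 - 26) = -1764*(-27) = 47628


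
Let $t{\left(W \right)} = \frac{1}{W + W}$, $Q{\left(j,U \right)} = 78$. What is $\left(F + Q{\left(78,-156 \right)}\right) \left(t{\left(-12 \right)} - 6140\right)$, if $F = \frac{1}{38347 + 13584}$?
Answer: $- \frac{596903266459}{1246344} \approx -4.7892 \cdot 10^{5}$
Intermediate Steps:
$t{\left(W \right)} = \frac{1}{2 W}$
$F = \frac{1}{51931} \approx 1.9256 \cdot 10^{-5}$
$\left(F + Q{\left(78,-156 \right)}\right) \left(t{\left(-12 \right)} - 6140\right) = \left(\frac{1}{51931} + 78\right) \left(\frac{1}{2 \left(-12\right)} - 6140\right) = \frac{4050619 \left(\frac{1}{2} \left(- \frac{1}{12}\right) - 6140\right)}{51931} = \frac{4050619 \left(- \frac{1}{24} - 6140\right)}{51931} = \frac{4050619}{51931} \left(- \frac{147361}{24}\right) = - \frac{596903266459}{1246344}$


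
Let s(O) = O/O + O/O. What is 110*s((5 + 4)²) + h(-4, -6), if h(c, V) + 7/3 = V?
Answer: 635/3 ≈ 211.67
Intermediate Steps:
h(c, V) = -7/3 + V
s(O) = 2 (s(O) = 1 + 1 = 2)
110*s((5 + 4)²) + h(-4, -6) = 110*2 + (-7/3 - 6) = 220 - 25/3 = 635/3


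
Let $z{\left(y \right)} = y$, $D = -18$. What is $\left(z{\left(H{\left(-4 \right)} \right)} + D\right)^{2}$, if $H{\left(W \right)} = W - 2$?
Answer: $576$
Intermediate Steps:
$H{\left(W \right)} = -2 + W$
$\left(z{\left(H{\left(-4 \right)} \right)} + D\right)^{2} = \left(\left(-2 - 4\right) - 18\right)^{2} = \left(-6 - 18\right)^{2} = \left(-24\right)^{2} = 576$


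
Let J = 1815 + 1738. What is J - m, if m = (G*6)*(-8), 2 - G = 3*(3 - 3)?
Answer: 3649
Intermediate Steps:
G = 2 (G = 2 - 3*(3 - 3) = 2 - 3*0 = 2 - 1*0 = 2 + 0 = 2)
m = -96 (m = (2*6)*(-8) = 12*(-8) = -96)
J = 3553
J - m = 3553 - 1*(-96) = 3553 + 96 = 3649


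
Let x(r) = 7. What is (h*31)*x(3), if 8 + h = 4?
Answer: -868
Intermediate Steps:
h = -4 (h = -8 + 4 = -4)
(h*31)*x(3) = -4*31*7 = -124*7 = -868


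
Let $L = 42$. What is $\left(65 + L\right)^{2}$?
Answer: $11449$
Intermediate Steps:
$\left(65 + L\right)^{2} = \left(65 + 42\right)^{2} = 107^{2} = 11449$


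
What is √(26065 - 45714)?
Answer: 7*I*√401 ≈ 140.17*I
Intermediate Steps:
√(26065 - 45714) = √(-19649) = 7*I*√401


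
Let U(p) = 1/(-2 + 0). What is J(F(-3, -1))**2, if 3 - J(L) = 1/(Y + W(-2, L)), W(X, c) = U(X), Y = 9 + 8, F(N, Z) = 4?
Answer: 9409/1089 ≈ 8.6400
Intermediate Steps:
U(p) = -1/2 (U(p) = 1/(-2) = -1/2)
Y = 17
W(X, c) = -1/2
J(L) = 97/33 (J(L) = 3 - 1/(17 - 1/2) = 3 - 1/33/2 = 3 - 1*2/33 = 3 - 2/33 = 97/33)
J(F(-3, -1))**2 = (97/33)**2 = 9409/1089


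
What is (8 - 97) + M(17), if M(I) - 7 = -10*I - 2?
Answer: -254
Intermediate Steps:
M(I) = 5 - 10*I (M(I) = 7 + (-10*I - 2) = 7 + (-2 - 10*I) = 5 - 10*I)
(8 - 97) + M(17) = (8 - 97) + (5 - 10*17) = -89 + (5 - 170) = -89 - 165 = -254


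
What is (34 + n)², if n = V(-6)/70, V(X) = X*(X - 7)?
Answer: 1510441/1225 ≈ 1233.0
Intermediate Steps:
V(X) = X*(-7 + X)
n = 39/35 (n = -6*(-7 - 6)/70 = -6*(-13)*(1/70) = 78*(1/70) = 39/35 ≈ 1.1143)
(34 + n)² = (34 + 39/35)² = (1229/35)² = 1510441/1225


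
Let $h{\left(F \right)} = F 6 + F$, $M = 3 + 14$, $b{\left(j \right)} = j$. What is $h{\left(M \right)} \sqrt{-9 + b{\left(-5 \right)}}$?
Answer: $119 i \sqrt{14} \approx 445.26 i$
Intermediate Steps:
$M = 17$
$h{\left(F \right)} = 7 F$ ($h{\left(F \right)} = 6 F + F = 7 F$)
$h{\left(M \right)} \sqrt{-9 + b{\left(-5 \right)}} = 7 \cdot 17 \sqrt{-9 - 5} = 119 \sqrt{-14} = 119 i \sqrt{14}$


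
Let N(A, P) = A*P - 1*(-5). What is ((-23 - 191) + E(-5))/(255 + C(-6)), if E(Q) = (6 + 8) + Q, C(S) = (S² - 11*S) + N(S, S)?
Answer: -205/398 ≈ -0.51508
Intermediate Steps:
N(A, P) = 5 + A*P (N(A, P) = A*P + 5 = 5 + A*P)
C(S) = 5 - 11*S + 2*S² (C(S) = (S² - 11*S) + (5 + S*S) = (S² - 11*S) + (5 + S²) = 5 - 11*S + 2*S²)
E(Q) = 14 + Q
((-23 - 191) + E(-5))/(255 + C(-6)) = ((-23 - 191) + (14 - 5))/(255 + (5 - 11*(-6) + 2*(-6)²)) = (-214 + 9)/(255 + (5 + 66 + 2*36)) = -205/(255 + (5 + 66 + 72)) = -205/(255 + 143) = -205/398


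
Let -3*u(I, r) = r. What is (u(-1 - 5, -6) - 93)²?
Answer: 8281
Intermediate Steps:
u(I, r) = -r/3
(u(-1 - 5, -6) - 93)² = (-⅓*(-6) - 93)² = (2 - 93)² = (-91)² = 8281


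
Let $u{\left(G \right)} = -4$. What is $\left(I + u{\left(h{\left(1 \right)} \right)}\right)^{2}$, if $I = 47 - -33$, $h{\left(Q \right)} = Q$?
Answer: $5776$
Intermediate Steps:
$I = 80$ ($I = 47 + 33 = 80$)
$\left(I + u{\left(h{\left(1 \right)} \right)}\right)^{2} = \left(80 - 4\right)^{2} = 76^{2} = 5776$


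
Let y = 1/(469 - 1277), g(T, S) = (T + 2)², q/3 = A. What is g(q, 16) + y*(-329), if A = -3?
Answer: 39921/808 ≈ 49.407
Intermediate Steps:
q = -9 (q = 3*(-3) = -9)
g(T, S) = (2 + T)²
y = -1/808 (y = 1/(-808) = -1/808 ≈ -0.0012376)
g(q, 16) + y*(-329) = (2 - 9)² - 1/808*(-329) = (-7)² + 329/808 = 49 + 329/808 = 39921/808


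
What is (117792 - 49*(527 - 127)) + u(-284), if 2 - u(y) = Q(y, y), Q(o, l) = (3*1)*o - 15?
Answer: 99061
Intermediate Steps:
Q(o, l) = -15 + 3*o (Q(o, l) = 3*o - 15 = -15 + 3*o)
u(y) = 17 - 3*y (u(y) = 2 - (-15 + 3*y) = 2 + (15 - 3*y) = 17 - 3*y)
(117792 - 49*(527 - 127)) + u(-284) = (117792 - 49*(527 - 127)) + (17 - 3*(-284)) = (117792 - 49*400) + (17 + 852) = (117792 - 19600) + 869 = 98192 + 869 = 99061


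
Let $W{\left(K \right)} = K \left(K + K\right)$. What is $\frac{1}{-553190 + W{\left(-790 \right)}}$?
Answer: $\frac{1}{695010} \approx 1.4388 \cdot 10^{-6}$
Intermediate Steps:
$W{\left(K \right)} = 2 K^{2}$ ($W{\left(K \right)} = K 2 K = 2 K^{2}$)
$\frac{1}{-553190 + W{\left(-790 \right)}} = \frac{1}{-553190 + 2 \left(-790\right)^{2}} = \frac{1}{-553190 + 2 \cdot 624100} = \frac{1}{-553190 + 1248200} = \frac{1}{695010}$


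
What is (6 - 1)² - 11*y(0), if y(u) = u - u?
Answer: 25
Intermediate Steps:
y(u) = 0
(6 - 1)² - 11*y(0) = (6 - 1)² - 11*0 = 5² + 0 = 25 + 0 = 25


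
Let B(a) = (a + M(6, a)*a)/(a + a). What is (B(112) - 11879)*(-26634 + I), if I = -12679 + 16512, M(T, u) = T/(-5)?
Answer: 2708553591/10 ≈ 2.7086e+8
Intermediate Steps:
M(T, u) = -T/5 (M(T, u) = T*(-⅕) = -T/5)
B(a) = -⅒ (B(a) = (a + (-⅕*6)*a)/(a + a) = (a - 6*a/5)/((2*a)) = (-a/5)*(1/(2*a)) = -⅒)
I = 3833
(B(112) - 11879)*(-26634 + I) = (-⅒ - 11879)*(-26634 + 3833) = -118791/10*(-22801) = 2708553591/10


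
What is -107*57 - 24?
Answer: -6123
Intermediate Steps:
-107*57 - 24 = -6099 - 24 = -6123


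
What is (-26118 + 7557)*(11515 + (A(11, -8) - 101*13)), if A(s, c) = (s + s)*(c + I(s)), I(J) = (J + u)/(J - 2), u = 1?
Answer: -186637042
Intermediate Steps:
I(J) = (1 + J)/(-2 + J) (I(J) = (J + 1)/(J - 2) = (1 + J)/(-2 + J))
A(s, c) = 2*s*(c + (1 + s)/(-2 + s)) (A(s, c) = (s + s)*(c + (1 + s)/(-2 + s)) = (2*s)*(c + (1 + s)/(-2 + s)) = 2*s*(c + (1 + s)/(-2 + s)))
(-26118 + 7557)*(11515 + (A(11, -8) - 101*13)) = (-26118 + 7557)*(11515 + (2*11*(1 + 11 - 8*(-2 + 11))/(-2 + 11) - 101*13)) = -18561*(11515 + (2*11*(1 + 11 - 8*9)/9 - 1313)) = -18561*(11515 + (2*11*(1/9)*(1 + 11 - 72) - 1313)) = -18561*(11515 + (2*11*(1/9)*(-60) - 1313)) = -18561*(11515 + (-440/3 - 1313)) = -18561*(11515 - 4379/3) = -18561*30166/3 = -186637042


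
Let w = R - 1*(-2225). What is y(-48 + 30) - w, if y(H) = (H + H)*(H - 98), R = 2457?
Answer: -506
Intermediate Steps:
y(H) = 2*H*(-98 + H) (y(H) = (2*H)*(-98 + H) = 2*H*(-98 + H))
w = 4682 (w = 2457 - 1*(-2225) = 2457 + 2225 = 4682)
y(-48 + 30) - w = 2*(-48 + 30)*(-98 + (-48 + 30)) - 1*4682 = 2*(-18)*(-98 - 18) - 4682 = 2*(-18)*(-116) - 4682 = 4176 - 4682 = -506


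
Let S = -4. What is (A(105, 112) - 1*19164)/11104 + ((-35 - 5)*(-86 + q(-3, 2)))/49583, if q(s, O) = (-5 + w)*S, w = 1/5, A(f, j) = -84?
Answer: -57793981/34410602 ≈ -1.6795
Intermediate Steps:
w = ⅕ (w = 1*(⅕) = ⅕ ≈ 0.20000)
q(s, O) = 96/5 (q(s, O) = (-5 + ⅕)*(-4) = -24/5*(-4) = 96/5)
(A(105, 112) - 1*19164)/11104 + ((-35 - 5)*(-86 + q(-3, 2)))/49583 = (-84 - 1*19164)/11104 + ((-35 - 5)*(-86 + 96/5))/49583 = (-84 - 19164)*(1/11104) - 40*(-334/5)*(1/49583) = -19248*1/11104 + 2672*(1/49583) = -1203/694 + 2672/49583 = -57793981/34410602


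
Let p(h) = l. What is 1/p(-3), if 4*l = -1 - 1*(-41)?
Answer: ⅒ ≈ 0.10000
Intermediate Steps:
l = 10 (l = (-1 - 1*(-41))/4 = (-1 + 41)/4 = (¼)*40 = 10)
p(h) = 10
1/p(-3) = 1/10 = ⅒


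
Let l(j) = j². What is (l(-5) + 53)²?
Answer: 6084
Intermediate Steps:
(l(-5) + 53)² = ((-5)² + 53)² = (25 + 53)² = 78² = 6084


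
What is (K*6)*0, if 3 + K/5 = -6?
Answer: 0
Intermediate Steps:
K = -45 (K = -15 + 5*(-6) = -15 - 30 = -45)
(K*6)*0 = -45*6*0 = -270*0 = 0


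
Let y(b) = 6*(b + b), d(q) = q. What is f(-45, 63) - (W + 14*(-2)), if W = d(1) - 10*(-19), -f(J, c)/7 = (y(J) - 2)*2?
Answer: 7425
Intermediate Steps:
y(b) = 12*b (y(b) = 6*(2*b) = 12*b)
f(J, c) = 28 - 168*J (f(J, c) = -7*(12*J - 2)*2 = -7*(-2 + 12*J)*2 = -7*(-4 + 24*J) = 28 - 168*J)
W = 191 (W = 1 - 10*(-19) = 1 + 190 = 191)
f(-45, 63) - (W + 14*(-2)) = (28 - 168*(-45)) - (191 + 14*(-2)) = (28 + 7560) - (191 - 28) = 7588 - 1*163 = 7588 - 163 = 7425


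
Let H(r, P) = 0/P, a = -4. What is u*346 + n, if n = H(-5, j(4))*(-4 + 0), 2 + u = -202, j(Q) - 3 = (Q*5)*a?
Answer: -70584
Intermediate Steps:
j(Q) = 3 - 20*Q (j(Q) = 3 + (Q*5)*(-4) = 3 + (5*Q)*(-4) = 3 - 20*Q)
u = -204 (u = -2 - 202 = -204)
H(r, P) = 0
n = 0 (n = 0*(-4 + 0) = 0*(-4) = 0)
u*346 + n = -204*346 + 0 = -70584 + 0 = -70584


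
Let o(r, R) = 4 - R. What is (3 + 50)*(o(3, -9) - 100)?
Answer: -4611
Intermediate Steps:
(3 + 50)*(o(3, -9) - 100) = (3 + 50)*((4 - 1*(-9)) - 100) = 53*((4 + 9) - 100) = 53*(13 - 100) = 53*(-87) = -4611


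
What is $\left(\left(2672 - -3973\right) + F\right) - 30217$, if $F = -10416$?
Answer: $-33988$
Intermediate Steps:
$\left(\left(2672 - -3973\right) + F\right) - 30217 = \left(\left(2672 - -3973\right) - 10416\right) - 30217 = \left(\left(2672 + 3973\right) - 10416\right) - 30217 = \left(6645 - 10416\right) - 30217 = -3771 - 30217 = -33988$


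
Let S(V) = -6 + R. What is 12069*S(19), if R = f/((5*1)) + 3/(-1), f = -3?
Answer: -579312/5 ≈ -1.1586e+5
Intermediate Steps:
R = -18/5 (R = -3/(5*1) + 3/(-1) = -3/5 + 3*(-1) = -3*1/5 - 3 = -3/5 - 3 = -18/5 ≈ -3.6000)
S(V) = -48/5 (S(V) = -6 - 18/5 = -48/5)
12069*S(19) = 12069*(-48/5) = -579312/5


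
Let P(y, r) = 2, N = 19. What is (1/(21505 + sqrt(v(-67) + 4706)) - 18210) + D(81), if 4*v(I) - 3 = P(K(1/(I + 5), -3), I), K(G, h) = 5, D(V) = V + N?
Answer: -33500625331790/1849841271 - 2*sqrt(18829)/1849841271 ≈ -18110.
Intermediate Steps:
D(V) = 19 + V (D(V) = V + 19 = 19 + V)
v(I) = 5/4 (v(I) = 3/4 + (1/4)*2 = 3/4 + 1/2 = 5/4)
(1/(21505 + sqrt(v(-67) + 4706)) - 18210) + D(81) = (1/(21505 + sqrt(5/4 + 4706)) - 18210) + (19 + 81) = (1/(21505 + sqrt(18829/4)) - 18210) + 100 = (1/(21505 + sqrt(18829)/2) - 18210) + 100 = (-18210 + 1/(21505 + sqrt(18829)/2)) + 100 = -18110 + 1/(21505 + sqrt(18829)/2)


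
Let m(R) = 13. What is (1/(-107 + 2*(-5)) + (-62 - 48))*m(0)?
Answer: -12871/9 ≈ -1430.1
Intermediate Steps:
(1/(-107 + 2*(-5)) + (-62 - 48))*m(0) = (1/(-107 + 2*(-5)) + (-62 - 48))*13 = (1/(-107 - 10) - 110)*13 = (1/(-117) - 110)*13 = (-1/117 - 110)*13 = -12871/117*13 = -12871/9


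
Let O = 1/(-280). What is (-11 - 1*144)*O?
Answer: 31/56 ≈ 0.55357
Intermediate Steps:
O = -1/280 ≈ -0.0035714
(-11 - 1*144)*O = (-11 - 1*144)*(-1/280) = (-11 - 144)*(-1/280) = -155*(-1/280) = 31/56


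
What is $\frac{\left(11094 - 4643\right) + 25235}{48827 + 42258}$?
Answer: $\frac{31686}{91085} \approx 0.34787$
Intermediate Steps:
$\frac{\left(11094 - 4643\right) + 25235}{48827 + 42258} = \frac{6451 + 25235}{91085} = 31686 \cdot \frac{1}{91085} = \frac{31686}{91085}$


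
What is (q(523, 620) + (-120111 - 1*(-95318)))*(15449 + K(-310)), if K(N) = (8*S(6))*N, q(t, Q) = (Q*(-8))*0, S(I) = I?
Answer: -14107217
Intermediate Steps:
q(t, Q) = 0 (q(t, Q) = -8*Q*0 = 0)
K(N) = 48*N (K(N) = (8*6)*N = 48*N)
(q(523, 620) + (-120111 - 1*(-95318)))*(15449 + K(-310)) = (0 + (-120111 - 1*(-95318)))*(15449 + 48*(-310)) = (0 + (-120111 + 95318))*(15449 - 14880) = (0 - 24793)*569 = -24793*569 = -14107217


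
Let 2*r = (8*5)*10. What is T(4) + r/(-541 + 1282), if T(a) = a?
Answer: 3164/741 ≈ 4.2699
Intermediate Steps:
r = 200 (r = ((8*5)*10)/2 = (40*10)/2 = (1/2)*400 = 200)
T(4) + r/(-541 + 1282) = 4 + 200/(-541 + 1282) = 4 + 200/741 = 3164/741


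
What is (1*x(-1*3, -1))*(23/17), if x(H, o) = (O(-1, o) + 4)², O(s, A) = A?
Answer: 207/17 ≈ 12.176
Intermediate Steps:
x(H, o) = (4 + o)² (x(H, o) = (o + 4)² = (4 + o)²)
(1*x(-1*3, -1))*(23/17) = (1*(4 - 1)²)*(23/17) = (1*3²)*(23*(1/17)) = (1*9)*(23/17) = 9*(23/17) = 207/17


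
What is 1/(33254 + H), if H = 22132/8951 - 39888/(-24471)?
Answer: 24337769/809428018066 ≈ 3.0068e-5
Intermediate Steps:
H = 99847740/24337769 (H = 22132*(1/8951) - 39888*(-1/24471) = 22132/8951 + 4432/2719 = 99847740/24337769 ≈ 4.1026)
1/(33254 + H) = 1/(33254 + 99847740/24337769) = 1/(809428018066/24337769) = 24337769/809428018066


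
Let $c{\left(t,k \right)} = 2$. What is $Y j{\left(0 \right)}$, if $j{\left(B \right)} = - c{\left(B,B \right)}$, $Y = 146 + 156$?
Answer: $-604$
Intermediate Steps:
$Y = 302$
$j{\left(B \right)} = -2$ ($j{\left(B \right)} = \left(-1\right) 2 = -2$)
$Y j{\left(0 \right)} = 302 \left(-2\right) = -604$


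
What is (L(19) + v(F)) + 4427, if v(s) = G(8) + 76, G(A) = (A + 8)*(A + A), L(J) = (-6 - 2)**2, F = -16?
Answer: 4823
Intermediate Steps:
L(J) = 64 (L(J) = (-8)**2 = 64)
G(A) = 2*A*(8 + A) (G(A) = (8 + A)*(2*A) = 2*A*(8 + A))
v(s) = 332 (v(s) = 2*8*(8 + 8) + 76 = 2*8*16 + 76 = 256 + 76 = 332)
(L(19) + v(F)) + 4427 = (64 + 332) + 4427 = 396 + 4427 = 4823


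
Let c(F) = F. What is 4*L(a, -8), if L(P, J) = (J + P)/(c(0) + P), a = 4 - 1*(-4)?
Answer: 0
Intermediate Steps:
a = 8 (a = 4 + 4 = 8)
L(P, J) = (J + P)/P (L(P, J) = (J + P)/(0 + P) = (J + P)/P)
4*L(a, -8) = 4*((-8 + 8)/8) = 4*((1/8)*0) = 4*0 = 0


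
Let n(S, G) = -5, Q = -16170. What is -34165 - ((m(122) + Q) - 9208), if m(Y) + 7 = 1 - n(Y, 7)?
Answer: -8786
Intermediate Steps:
m(Y) = -1 (m(Y) = -7 + (1 - 1*(-5)) = -7 + (1 + 5) = -7 + 6 = -1)
-34165 - ((m(122) + Q) - 9208) = -34165 - ((-1 - 16170) - 9208) = -34165 - (-16171 - 9208) = -34165 - 1*(-25379) = -34165 + 25379 = -8786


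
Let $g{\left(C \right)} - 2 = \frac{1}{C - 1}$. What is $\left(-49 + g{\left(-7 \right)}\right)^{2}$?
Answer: $\frac{142129}{64} \approx 2220.8$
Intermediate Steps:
$g{\left(C \right)} = 2 + \frac{1}{-1 + C}$ ($g{\left(C \right)} = 2 + \frac{1}{C - 1} = 2 + \frac{1}{-1 + C}$)
$\left(-49 + g{\left(-7 \right)}\right)^{2} = \left(-49 + \frac{-1 + 2 \left(-7\right)}{-1 - 7}\right)^{2} = \left(-49 + \frac{-1 - 14}{-8}\right)^{2} = \left(-49 - - \frac{15}{8}\right)^{2} = \left(-49 + \frac{15}{8}\right)^{2} = \left(- \frac{377}{8}\right)^{2} = \frac{142129}{64}$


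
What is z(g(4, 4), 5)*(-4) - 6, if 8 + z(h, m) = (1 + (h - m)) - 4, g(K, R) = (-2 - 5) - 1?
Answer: 90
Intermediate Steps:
g(K, R) = -8 (g(K, R) = -7 - 1 = -8)
z(h, m) = -11 + h - m (z(h, m) = -8 + ((1 + (h - m)) - 4) = -8 + ((1 + h - m) - 4) = -8 + (-3 + h - m) = -11 + h - m)
z(g(4, 4), 5)*(-4) - 6 = (-11 - 8 - 1*5)*(-4) - 6 = (-11 - 8 - 5)*(-4) - 6 = -24*(-4) - 6 = 96 - 6 = 90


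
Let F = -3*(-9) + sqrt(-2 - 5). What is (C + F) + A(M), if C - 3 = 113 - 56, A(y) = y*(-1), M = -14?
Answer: 101 + I*sqrt(7) ≈ 101.0 + 2.6458*I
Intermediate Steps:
A(y) = -y
C = 60 (C = 3 + (113 - 56) = 3 + 57 = 60)
F = 27 + I*sqrt(7) (F = 27 + sqrt(-7) = 27 + I*sqrt(7) ≈ 27.0 + 2.6458*I)
(C + F) + A(M) = (60 + (27 + I*sqrt(7))) - 1*(-14) = (87 + I*sqrt(7)) + 14 = 101 + I*sqrt(7)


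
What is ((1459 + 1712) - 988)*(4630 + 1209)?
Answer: 12746537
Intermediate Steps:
((1459 + 1712) - 988)*(4630 + 1209) = (3171 - 988)*5839 = 2183*5839 = 12746537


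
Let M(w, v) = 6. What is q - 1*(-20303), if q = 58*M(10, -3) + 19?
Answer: 20670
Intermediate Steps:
q = 367 (q = 58*6 + 19 = 348 + 19 = 367)
q - 1*(-20303) = 367 - 1*(-20303) = 367 + 20303 = 20670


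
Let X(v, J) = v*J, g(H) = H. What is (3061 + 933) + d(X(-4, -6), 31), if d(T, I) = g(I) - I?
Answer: 3994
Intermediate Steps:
X(v, J) = J*v
d(T, I) = 0 (d(T, I) = I - I = 0)
(3061 + 933) + d(X(-4, -6), 31) = (3061 + 933) + 0 = 3994 + 0 = 3994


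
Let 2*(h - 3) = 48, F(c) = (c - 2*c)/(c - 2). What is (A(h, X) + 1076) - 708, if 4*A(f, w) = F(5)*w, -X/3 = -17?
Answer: 1387/4 ≈ 346.75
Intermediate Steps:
X = 51 (X = -3*(-17) = 51)
F(c) = -c/(-2 + c) (F(c) = (-c)/(-2 + c) = -c/(-2 + c))
h = 27 (h = 3 + (½)*48 = 3 + 24 = 27)
A(f, w) = -5*w/12 (A(f, w) = ((-1*5/(-2 + 5))*w)/4 = ((-1*5/3)*w)/4 = ((-1*5*⅓)*w)/4 = (-5*w/3)/4 = -5*w/12)
(A(h, X) + 1076) - 708 = (-5/12*51 + 1076) - 708 = (-85/4 + 1076) - 708 = 4219/4 - 708 = 1387/4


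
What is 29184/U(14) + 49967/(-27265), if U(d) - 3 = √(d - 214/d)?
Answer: 232029713/27265 - 1216*I*√7 ≈ 8510.2 - 3217.2*I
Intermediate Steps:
U(d) = 3 + √(d - 214/d)
29184/U(14) + 49967/(-27265) = 29184/(3 + √(14 - 214/14)) + 49967/(-27265) = 29184/(3 + √(14 - 214*1/14)) + 49967*(-1/27265) = 29184/(3 + √(14 - 107/7)) - 49967/27265 = 29184/(3 + √(-9/7)) - 49967/27265 = 29184/(3 + 3*I*√7/7) - 49967/27265 = -49967/27265 + 29184/(3 + 3*I*√7/7)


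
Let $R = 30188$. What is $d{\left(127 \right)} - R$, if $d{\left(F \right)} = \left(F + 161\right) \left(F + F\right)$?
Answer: $42964$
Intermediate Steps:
$d{\left(F \right)} = 2 F \left(161 + F\right)$ ($d{\left(F \right)} = \left(161 + F\right) 2 F = 2 F \left(161 + F\right)$)
$d{\left(127 \right)} - R = 2 \cdot 127 \left(161 + 127\right) - 30188 = 2 \cdot 127 \cdot 288 - 30188 = 73152 - 30188 = 42964$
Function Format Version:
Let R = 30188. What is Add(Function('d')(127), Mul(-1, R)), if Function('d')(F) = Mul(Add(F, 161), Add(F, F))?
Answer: 42964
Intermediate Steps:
Function('d')(F) = Mul(2, F, Add(161, F)) (Function('d')(F) = Mul(Add(161, F), Mul(2, F)) = Mul(2, F, Add(161, F)))
Add(Function('d')(127), Mul(-1, R)) = Add(Mul(2, 127, Add(161, 127)), Mul(-1, 30188)) = Add(Mul(2, 127, 288), -30188) = Add(73152, -30188) = 42964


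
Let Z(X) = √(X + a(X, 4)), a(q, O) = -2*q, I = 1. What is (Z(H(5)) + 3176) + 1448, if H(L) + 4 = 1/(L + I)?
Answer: 4624 + √138/6 ≈ 4626.0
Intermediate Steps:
H(L) = -4 + 1/(1 + L) (H(L) = -4 + 1/(L + 1) = -4 + 1/(1 + L))
Z(X) = √(-X) (Z(X) = √(X - 2*X) = √(-X))
(Z(H(5)) + 3176) + 1448 = (√(-(-3 - 4*5)/(1 + 5)) + 3176) + 1448 = (√(-(-3 - 20)/6) + 3176) + 1448 = (√(-(-23)/6) + 3176) + 1448 = (√(-1*(-23/6)) + 3176) + 1448 = (√(23/6) + 3176) + 1448 = (√138/6 + 3176) + 1448 = (3176 + √138/6) + 1448 = 4624 + √138/6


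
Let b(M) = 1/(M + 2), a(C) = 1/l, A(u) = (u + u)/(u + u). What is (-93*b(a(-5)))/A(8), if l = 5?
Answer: -465/11 ≈ -42.273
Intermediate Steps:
A(u) = 1 (A(u) = (2*u)/((2*u)) = (2*u)*(1/(2*u)) = 1)
a(C) = 1/5
b(M) = 1/(2 + M)
(-93*b(a(-5)))/A(8) = -93/(2 + 1/5)/1 = -93/11/5*1 = -93*5/11*1 = -465/11*1 = -465/11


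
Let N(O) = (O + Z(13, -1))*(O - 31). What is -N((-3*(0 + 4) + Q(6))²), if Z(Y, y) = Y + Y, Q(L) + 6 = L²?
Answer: -102550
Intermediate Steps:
Q(L) = -6 + L²
Z(Y, y) = 2*Y
N(O) = (-31 + O)*(26 + O) (N(O) = (O + 2*13)*(O - 31) = (O + 26)*(-31 + O) = (26 + O)*(-31 + O) = (-31 + O)*(26 + O))
-N((-3*(0 + 4) + Q(6))²) = -(-806 + ((-3*(0 + 4) + (-6 + 6²))²)² - 5*(-3*(0 + 4) + (-6 + 6²))²) = -(-806 + ((-3*4 + (-6 + 36))²)² - 5*(-3*4 + (-6 + 36))²) = -(-806 + ((-12 + 30)²)² - 5*(-12 + 30)²) = -(-806 + (18²)² - 5*18²) = -(-806 + 324² - 5*324) = -(-806 + 104976 - 1620) = -1*102550 = -102550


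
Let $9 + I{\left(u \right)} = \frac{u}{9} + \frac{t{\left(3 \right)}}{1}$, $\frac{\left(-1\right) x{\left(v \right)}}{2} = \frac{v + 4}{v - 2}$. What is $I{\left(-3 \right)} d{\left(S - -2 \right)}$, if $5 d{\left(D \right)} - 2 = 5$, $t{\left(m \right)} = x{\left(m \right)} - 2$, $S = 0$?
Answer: $- \frac{532}{15} \approx -35.467$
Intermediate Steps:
$x{\left(v \right)} = - \frac{2 \left(4 + v\right)}{-2 + v}$ ($x{\left(v \right)} = - 2 \frac{v + 4}{v - 2} = - 2 \frac{4 + v}{-2 + v} = - \frac{2 \left(4 + v\right)}{-2 + v}$)
$t{\left(m \right)} = -2 + \frac{2 \left(-4 - m\right)}{-2 + m}$ ($t{\left(m \right)} = \frac{2 \left(-4 - m\right)}{-2 + m} - 2 = -2 + \frac{2 \left(-4 - m\right)}{-2 + m}$)
$d{\left(D \right)} = \frac{7}{5}$ ($d{\left(D \right)} = \frac{2}{5} + \frac{1}{5} \cdot 5 = \frac{2}{5} + 1 = \frac{7}{5}$)
$I{\left(u \right)} = -25 + \frac{u}{9}$ ($I{\left(u \right)} = -9 + \left(\frac{u}{9} + \frac{4 \frac{1}{-2 + 3} \left(-1 - 3\right)}{1}\right) = -9 + \left(u \frac{1}{9} + \frac{4 \left(-1 - 3\right)}{1} \cdot 1\right) = -9 + \left(\frac{u}{9} + 4 \cdot 1 \left(-4\right) 1\right) = -9 + \left(\frac{u}{9} - 16\right) = -9 + \left(-16 + \frac{u}{9}\right) = -25 + \frac{u}{9}$)
$I{\left(-3 \right)} d{\left(S - -2 \right)} = \left(-25 + \frac{1}{9} \left(-3\right)\right) \frac{7}{5} = \left(-25 - \frac{1}{3}\right) \frac{7}{5} = \left(- \frac{76}{3}\right) \frac{7}{5} = - \frac{532}{15}$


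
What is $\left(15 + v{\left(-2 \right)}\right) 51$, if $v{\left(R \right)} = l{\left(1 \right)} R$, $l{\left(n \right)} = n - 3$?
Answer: $969$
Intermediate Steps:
$l{\left(n \right)} = -3 + n$
$v{\left(R \right)} = - 2 R$ ($v{\left(R \right)} = \left(-3 + 1\right) R = - 2 R$)
$\left(15 + v{\left(-2 \right)}\right) 51 = \left(15 - -4\right) 51 = \left(15 + 4\right) 51 = 19 \cdot 51 = 969$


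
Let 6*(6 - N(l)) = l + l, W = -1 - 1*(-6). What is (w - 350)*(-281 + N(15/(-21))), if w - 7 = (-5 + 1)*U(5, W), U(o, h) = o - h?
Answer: 282730/3 ≈ 94243.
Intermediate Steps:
W = 5 (W = -1 + 6 = 5)
N(l) = 6 - l/3 (N(l) = 6 - (l + l)/6 = 6 - l/3)
w = 7 (w = 7 + (-5 + 1)*(5 - 1*5) = 7 - 4*(5 - 5) = 7 - 4*0 = 7 + 0 = 7)
(w - 350)*(-281 + N(15/(-21))) = (7 - 350)*(-281 + (6 - 5/(-21))) = -343*(-281 + (6 - 5*(-1)/21)) = -343*(-281 + (6 - ⅓*(-5/7))) = -343*(-281 + (6 + 5/21)) = -343*(-281 + 131/21) = -343*(-5770/21) = 282730/3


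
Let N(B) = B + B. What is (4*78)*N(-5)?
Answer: -3120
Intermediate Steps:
N(B) = 2*B
(4*78)*N(-5) = (4*78)*(2*(-5)) = 312*(-10) = -3120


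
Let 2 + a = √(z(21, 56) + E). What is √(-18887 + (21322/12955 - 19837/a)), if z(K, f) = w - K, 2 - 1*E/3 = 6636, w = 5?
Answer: √12955*√((232331191 - 244659763*I*√19918)/(-2 + I*√19918))/12955 ≈ 0.51132 + 137.42*I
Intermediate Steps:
E = -19902 (E = 6 - 3*6636 = 6 - 19908 = -19902)
z(K, f) = 5 - K
a = -2 + I*√19918 (a = -2 + √((5 - 1*21) - 19902) = -2 + √((5 - 21) - 19902) = -2 + √(-16 - 19902) = -2 + √(-19918) = -2 + I*√19918 ≈ -2.0 + 141.13*I)
√(-18887 + (21322/12955 - 19837/a)) = √(-18887 + (21322/12955 - 19837/(-2 + I*√19918))) = √(-244659763/12955 - 19837/(-2 + I*√19918))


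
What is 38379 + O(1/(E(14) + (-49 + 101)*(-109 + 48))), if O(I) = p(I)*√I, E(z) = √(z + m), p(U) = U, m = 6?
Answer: 38379 - I*√2/(4*(1586 - √5)^(3/2)) ≈ 38379.0 - 5.6094e-6*I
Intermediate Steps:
E(z) = √(6 + z) (E(z) = √(z + 6) = √(6 + z))
O(I) = I^(3/2) (O(I) = I*√I = I^(3/2))
38379 + O(1/(E(14) + (-49 + 101)*(-109 + 48))) = 38379 + (1/(√(6 + 14) + (-49 + 101)*(-109 + 48)))^(3/2) = 38379 + (1/(√20 + 52*(-61)))^(3/2) = 38379 + (1/(2*√5 - 3172))^(3/2) = 38379 + (1/(-3172 + 2*√5))^(3/2) = 38379 - I/(3172 - 2*√5)^(3/2)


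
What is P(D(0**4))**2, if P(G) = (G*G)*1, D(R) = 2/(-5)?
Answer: 16/625 ≈ 0.025600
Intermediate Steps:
D(R) = -2/5 (D(R) = 2*(-1/5) = -2/5)
P(G) = G**2 (P(G) = G**2*1 = G**2)
P(D(0**4))**2 = ((-2/5)**2)**2 = (4/25)**2 = 16/625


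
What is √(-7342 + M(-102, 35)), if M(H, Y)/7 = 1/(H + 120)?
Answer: I*√264298/6 ≈ 85.683*I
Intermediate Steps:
M(H, Y) = 7/(120 + H) (M(H, Y) = 7/(H + 120) = 7/(120 + H))
√(-7342 + M(-102, 35)) = √(-7342 + 7/(120 - 102)) = √(-7342 + 7/18) = √(-132149/18) = I*√264298/6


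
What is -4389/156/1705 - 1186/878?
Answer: -4837967/3538340 ≈ -1.3673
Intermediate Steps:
-4389/156/1705 - 1186/878 = -4389*1/156*(1/1705) - 1186*1/878 = -1463/52*1/1705 - 593/439 = -133/8060 - 593/439 = -4837967/3538340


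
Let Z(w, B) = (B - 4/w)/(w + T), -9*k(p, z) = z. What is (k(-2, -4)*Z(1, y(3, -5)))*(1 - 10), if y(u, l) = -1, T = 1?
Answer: 10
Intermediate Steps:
k(p, z) = -z/9
Z(w, B) = (B - 4/w)/(1 + w) (Z(w, B) = (B - 4/w)/(w + 1) = (B - 4/w)/(1 + w))
(k(-2, -4)*Z(1, y(3, -5)))*(1 - 10) = ((-1/9*(-4))*((-4 - 1*1)/(1*(1 + 1))))*(1 - 10) = (4*(1*(-4 - 1)/2)/9)*(-9) = (4*(1*(1/2)*(-5))/9)*(-9) = ((4/9)*(-5/2))*(-9) = -10/9*(-9) = 10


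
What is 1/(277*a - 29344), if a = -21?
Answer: -1/35161 ≈ -2.8441e-5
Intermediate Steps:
1/(277*a - 29344) = 1/(277*(-21) - 29344) = 1/(-5817 - 29344) = 1/(-35161) = -1/35161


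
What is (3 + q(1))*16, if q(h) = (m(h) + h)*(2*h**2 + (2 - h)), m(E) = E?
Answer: 144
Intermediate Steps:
q(h) = 2*h*(2 - h + 2*h**2) (q(h) = (h + h)*(2*h**2 + (2 - h)) = (2*h)*(2 - h + 2*h**2) = 2*h*(2 - h + 2*h**2))
(3 + q(1))*16 = (3 + 2*1*(2 - 1*1 + 2*1**2))*16 = (3 + 2*1*(2 - 1 + 2*1))*16 = (3 + 2*1*(2 - 1 + 2))*16 = (3 + 2*1*3)*16 = (3 + 6)*16 = 9*16 = 144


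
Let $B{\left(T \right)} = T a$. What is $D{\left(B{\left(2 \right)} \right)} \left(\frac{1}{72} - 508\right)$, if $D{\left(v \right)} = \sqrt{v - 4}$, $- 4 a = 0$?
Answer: $- \frac{36575 i}{36} \approx - 1016.0 i$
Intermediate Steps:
$a = 0$ ($a = \left(- \frac{1}{4}\right) 0 = 0$)
$B{\left(T \right)} = 0$ ($B{\left(T \right)} = T 0 = 0$)
$D{\left(v \right)} = \sqrt{-4 + v}$
$D{\left(B{\left(2 \right)} \right)} \left(\frac{1}{72} - 508\right) = \sqrt{-4 + 0} \left(\frac{1}{72} - 508\right) = \sqrt{-4} \left(\frac{1}{72} - 508\right) = 2 i \left(- \frac{36575}{72}\right) = - \frac{36575 i}{36}$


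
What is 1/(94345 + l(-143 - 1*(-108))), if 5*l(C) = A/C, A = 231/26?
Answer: 650/61324217 ≈ 1.0599e-5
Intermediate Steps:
A = 231/26 (A = 231*(1/26) = 231/26 ≈ 8.8846)
l(C) = 231/(130*C) (l(C) = (231/(26*C))/5 = 231/(130*C))
1/(94345 + l(-143 - 1*(-108))) = 1/(94345 + 231/(130*(-143 - 1*(-108)))) = 1/(94345 + 231/(130*(-143 + 108))) = 1/(94345 + (231/130)/(-35)) = 1/(94345 + (231/130)*(-1/35)) = 1/(94345 - 33/650) = 1/(61324217/650) = 650/61324217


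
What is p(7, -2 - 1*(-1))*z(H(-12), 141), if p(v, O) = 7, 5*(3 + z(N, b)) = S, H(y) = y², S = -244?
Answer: -1813/5 ≈ -362.60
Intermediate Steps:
z(N, b) = -259/5 (z(N, b) = -3 + (⅕)*(-244) = -3 - 244/5 = -259/5)
p(7, -2 - 1*(-1))*z(H(-12), 141) = 7*(-259/5) = -1813/5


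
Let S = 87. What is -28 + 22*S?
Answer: 1886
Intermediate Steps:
-28 + 22*S = -28 + 22*87 = -28 + 1914 = 1886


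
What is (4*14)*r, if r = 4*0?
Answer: 0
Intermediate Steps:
r = 0
(4*14)*r = (4*14)*0 = 56*0 = 0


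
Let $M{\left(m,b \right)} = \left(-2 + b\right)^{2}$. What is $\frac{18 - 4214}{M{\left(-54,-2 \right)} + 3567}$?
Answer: $- \frac{4196}{3583} \approx -1.1711$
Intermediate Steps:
$\frac{18 - 4214}{M{\left(-54,-2 \right)} + 3567} = \frac{18 - 4214}{\left(-2 - 2\right)^{2} + 3567} = - \frac{4196}{\left(-4\right)^{2} + 3567} = - \frac{4196}{16 + 3567} = - \frac{4196}{3583}$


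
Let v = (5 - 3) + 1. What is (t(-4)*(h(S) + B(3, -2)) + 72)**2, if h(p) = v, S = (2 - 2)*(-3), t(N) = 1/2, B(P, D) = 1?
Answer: 5476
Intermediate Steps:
t(N) = 1/2
S = 0 (S = 0*(-3) = 0)
v = 3 (v = 2 + 1 = 3)
h(p) = 3
(t(-4)*(h(S) + B(3, -2)) + 72)**2 = ((3 + 1)/2 + 72)**2 = ((1/2)*4 + 72)**2 = (2 + 72)**2 = 74**2 = 5476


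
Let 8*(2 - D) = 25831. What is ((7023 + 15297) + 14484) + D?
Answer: 268617/8 ≈ 33577.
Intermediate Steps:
D = -25815/8 (D = 2 - 1/8*25831 = 2 - 25831/8 = -25815/8 ≈ -3226.9)
((7023 + 15297) + 14484) + D = ((7023 + 15297) + 14484) - 25815/8 = (22320 + 14484) - 25815/8 = 36804 - 25815/8 = 268617/8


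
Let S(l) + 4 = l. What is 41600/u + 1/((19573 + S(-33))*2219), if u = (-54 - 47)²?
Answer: 1803375984601/442217267184 ≈ 4.0780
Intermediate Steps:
S(l) = -4 + l
u = 10201 (u = (-101)² = 10201)
41600/u + 1/((19573 + S(-33))*2219) = 41600/10201 + 1/((19573 + (-4 - 33))*2219) = 41600*(1/10201) + (1/2219)/(19573 - 37) = 41600/10201 + (1/2219)/19536 = 41600/10201 + (1/19536)*(1/2219) = 41600/10201 + 1/43350384 = 1803375984601/442217267184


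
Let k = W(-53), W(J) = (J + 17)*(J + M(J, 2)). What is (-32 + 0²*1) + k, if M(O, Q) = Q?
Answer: 1804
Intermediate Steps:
W(J) = (2 + J)*(17 + J) (W(J) = (J + 17)*(J + 2) = (17 + J)*(2 + J) = (2 + J)*(17 + J))
k = 1836 (k = 34 + (-53)² + 19*(-53) = 34 + 2809 - 1007 = 1836)
(-32 + 0²*1) + k = (-32 + 0²*1) + 1836 = (-32 + 0*1) + 1836 = (-32 + 0) + 1836 = -32 + 1836 = 1804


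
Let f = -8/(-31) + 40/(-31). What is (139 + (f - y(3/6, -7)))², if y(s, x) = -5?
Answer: 19642624/961 ≈ 20440.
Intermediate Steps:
f = -32/31 (f = -8*(-1/31) + 40*(-1/31) = 8/31 - 40/31 = -32/31 ≈ -1.0323)
(139 + (f - y(3/6, -7)))² = (139 + (-32/31 - 1*(-5)))² = (139 + (-32/31 + 5))² = (139 + 123/31)² = (4432/31)² = 19642624/961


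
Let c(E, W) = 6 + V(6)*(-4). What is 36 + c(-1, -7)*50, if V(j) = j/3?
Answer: -64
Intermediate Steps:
V(j) = j/3 (V(j) = j*(⅓) = j/3)
c(E, W) = -2 (c(E, W) = 6 + ((⅓)*6)*(-4) = 6 + 2*(-4) = 6 - 8 = -2)
36 + c(-1, -7)*50 = 36 - 2*50 = 36 - 100 = -64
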